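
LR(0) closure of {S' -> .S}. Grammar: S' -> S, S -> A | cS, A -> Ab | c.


Start: S' -> .S
For each item with dot before a nonterminal B, add B -> .γ for every B-production
Closure: [S' -> .S, S -> .A, S -> .cS, A -> .Ab, A -> .c]


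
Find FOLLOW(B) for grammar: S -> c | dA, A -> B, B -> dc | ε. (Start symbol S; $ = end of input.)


$ ∈ FOLLOW(S). For each A -> αBβ: add FIRST(β)\{ε} to FOLLOW(B); if β nullable, add FOLLOW(A).
FOLLOW(B) = {$}


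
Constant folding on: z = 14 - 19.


14 - 19 = -5 at compile time
Optimized: z = -5


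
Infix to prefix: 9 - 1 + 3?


left-to-right (same/higher precedence on left): tree is (+ (- 9 1) 3)
Prefix: + - 9 1 3


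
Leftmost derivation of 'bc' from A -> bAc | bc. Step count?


Derivation: A => bc
Steps: 1


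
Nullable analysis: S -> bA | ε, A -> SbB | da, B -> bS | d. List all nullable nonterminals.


A nonterminal is nullable iff some alternative derives ε (directly, or every symbol in it is nullable)
Nullable: {S}


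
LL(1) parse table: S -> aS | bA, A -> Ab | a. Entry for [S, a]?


For [S, a]: 'a' ∈ FIRST(aS)
Entry: S -> aS


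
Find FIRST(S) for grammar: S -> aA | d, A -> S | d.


Per alternative of S: FIRST(aA) = {a}; FIRST(d) = {d}
FIRST(S) = {a, d}


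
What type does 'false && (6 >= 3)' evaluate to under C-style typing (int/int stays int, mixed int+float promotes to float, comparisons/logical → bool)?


Operand types: bool && bool
Rule: logical operators take bool operands and yield bool
Result type: bool


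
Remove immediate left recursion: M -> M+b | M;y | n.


Left-recursive alternatives: M+b, M;y; non-recursive: n
Introduce M': M -> nM', M' -> +bM' | ;yM' | ε


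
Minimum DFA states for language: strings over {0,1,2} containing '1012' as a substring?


KMP-style automaton: 4 progress states + 1 absorbing accept = 5
Minimal DFA: 5 states


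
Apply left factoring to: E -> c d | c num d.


Common prefix: 'c'
Factored: E -> c E', E' -> d | num d


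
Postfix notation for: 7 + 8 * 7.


* has higher precedence, evaluate 8*7 first
Postfix: 7 8 7 * +


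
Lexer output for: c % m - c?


Scan left to right, longest-match per lexeme
Tokens: ID(c), OP(%), ID(m), OP(-), ID(c)


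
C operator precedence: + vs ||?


'+' is additive (level 9); '||' is logical OR (level 1)
Higher level binds tighter
'+' has higher precedence than '||'


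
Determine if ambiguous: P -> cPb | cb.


balanced c^n…b^n: each string has a unique parse
Unambiguous


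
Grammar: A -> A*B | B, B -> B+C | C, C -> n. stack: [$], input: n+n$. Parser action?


no handle on stack; shift 'n'
Action: shift


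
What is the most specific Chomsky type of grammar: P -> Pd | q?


Left-linear: every RHS is a terminal or one nonterminal followed by a terminal
Classification: Type 3 (Regular)


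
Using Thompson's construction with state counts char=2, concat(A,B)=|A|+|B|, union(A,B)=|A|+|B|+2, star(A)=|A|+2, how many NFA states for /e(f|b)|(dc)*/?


Syntax tree has 5 char leaf(s), 2 union(s), 1 star(s)
chars contribute 5×2 = 10; each union adds +2; each star adds +2
Total: 10 + 4 + 2 = 16 states


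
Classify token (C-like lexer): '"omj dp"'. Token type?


Pattern: double-quoted sequence
Type: STRING_LITERAL


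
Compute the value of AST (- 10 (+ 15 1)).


Evaluate inner: (+ 15 1) = 16
Evaluate root: (- 10 16) = -6
Result: -6


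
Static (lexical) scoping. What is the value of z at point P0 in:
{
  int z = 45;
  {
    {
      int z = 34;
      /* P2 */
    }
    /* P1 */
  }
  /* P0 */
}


z declared in the same block as P0
z = 45


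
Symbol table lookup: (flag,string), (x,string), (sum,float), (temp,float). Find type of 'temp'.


Lookup 'temp' → type float


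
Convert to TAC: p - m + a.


Break into single-operator statements:
t1 = p - m
t2 = t1 + a


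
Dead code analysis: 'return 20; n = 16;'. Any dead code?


statement follows a return and is unreachable
Dead: 'n = 16'


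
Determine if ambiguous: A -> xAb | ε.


balanced x^n…b^n: each string has a unique parse
Unambiguous


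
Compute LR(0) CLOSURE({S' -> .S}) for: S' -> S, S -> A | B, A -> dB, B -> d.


Start: S' -> .S
For each item with dot before a nonterminal B, add B -> .γ for every B-production
Closure: [S' -> .S, S -> .A, S -> .B, A -> .dB, B -> .d]


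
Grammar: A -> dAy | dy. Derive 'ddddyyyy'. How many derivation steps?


Derivation: A => dAy => ddAyy => dddAyyy => ddddyyyy
Steps: 4


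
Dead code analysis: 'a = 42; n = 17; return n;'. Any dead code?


a is assigned but never read
Dead: 'a = 42'


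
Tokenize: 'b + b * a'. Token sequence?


Scan left to right, longest-match per lexeme
Tokens: ID(b), OP(+), ID(b), OP(*), ID(a)


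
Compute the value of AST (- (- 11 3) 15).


Evaluate inner: (- 11 3) = 8
Evaluate root: (- 8 15) = -7
Result: -7


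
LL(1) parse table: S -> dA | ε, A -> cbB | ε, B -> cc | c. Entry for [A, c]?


For [A, c]: 'c' ∈ FIRST(cbB)
Entry: A -> cbB


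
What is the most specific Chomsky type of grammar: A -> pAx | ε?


Single nonterminal LHS, but p^n x^n is not regular
Classification: Type 2 (Context-Free)


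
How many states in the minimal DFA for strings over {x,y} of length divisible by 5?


Track length mod 5: states 0..4, accept at 0
Minimal DFA: 5 states


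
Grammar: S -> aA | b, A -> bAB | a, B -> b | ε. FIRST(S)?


Per alternative of S: FIRST(aA) = {a}; FIRST(b) = {b}
FIRST(S) = {a, b}


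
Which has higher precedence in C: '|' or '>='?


'>=' is relational (level 7); '|' is bitwise OR (level 3)
Higher level binds tighter
'>=' has higher precedence than '|'


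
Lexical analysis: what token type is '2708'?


Pattern: digits only
Type: INTEGER_LITERAL


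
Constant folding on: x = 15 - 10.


15 - 10 = 5 at compile time
Optimized: x = 5


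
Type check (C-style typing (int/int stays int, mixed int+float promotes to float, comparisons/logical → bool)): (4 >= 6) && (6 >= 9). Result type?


Operand types: bool && bool
Rule: logical operators take bool operands and yield bool
Result type: bool


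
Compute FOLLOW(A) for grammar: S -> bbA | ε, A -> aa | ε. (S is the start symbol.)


$ ∈ FOLLOW(S). For each A -> αBβ: add FIRST(β)\{ε} to FOLLOW(B); if β nullable, add FOLLOW(A).
FOLLOW(A) = {$}


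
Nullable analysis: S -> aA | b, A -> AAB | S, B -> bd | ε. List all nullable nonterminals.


A nonterminal is nullable iff some alternative derives ε (directly, or every symbol in it is nullable)
Nullable: {B}


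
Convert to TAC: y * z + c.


Break into single-operator statements:
t1 = y * z
t2 = t1 + c


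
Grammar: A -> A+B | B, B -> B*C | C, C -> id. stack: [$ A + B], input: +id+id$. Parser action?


handle 'A+B' on top; lookahead ∈ FOLLOW(A) = {+, $}
Action: reduce (A -> A+B)


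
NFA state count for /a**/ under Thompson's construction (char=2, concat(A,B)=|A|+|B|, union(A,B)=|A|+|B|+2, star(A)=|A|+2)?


Syntax tree has 1 char leaf(s), 0 union(s), 2 star(s)
chars contribute 1×2 = 2; each union adds +2; each star adds +2
Total: 2 + 0 + 4 = 6 states


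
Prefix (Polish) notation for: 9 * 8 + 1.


left-to-right (same/higher precedence on left): tree is (+ (* 9 8) 1)
Prefix: + * 9 8 1


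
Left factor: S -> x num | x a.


Common prefix: 'x'
Factored: S -> x S', S' -> num | a


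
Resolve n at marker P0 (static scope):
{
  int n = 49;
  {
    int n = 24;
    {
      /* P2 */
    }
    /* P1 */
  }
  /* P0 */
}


n declared in the same block as P0
n = 49


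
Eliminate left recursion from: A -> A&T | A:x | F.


Left-recursive alternatives: A&T, A:x; non-recursive: F
Introduce A': A -> FA', A' -> &TA' | :xA' | ε


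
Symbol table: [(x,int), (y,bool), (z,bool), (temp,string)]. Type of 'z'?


Lookup 'z' → type bool


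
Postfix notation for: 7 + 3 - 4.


Left to right (same or higher precedence on left)
Postfix: 7 3 + 4 -


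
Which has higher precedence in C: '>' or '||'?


'>' is relational (level 7); '||' is logical OR (level 1)
Higher level binds tighter
'>' has higher precedence than '||'


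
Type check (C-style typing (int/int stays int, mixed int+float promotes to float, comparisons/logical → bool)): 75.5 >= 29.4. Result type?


Operand types: float >= float
Rule: comparison yields bool
Result type: bool


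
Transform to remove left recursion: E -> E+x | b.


Left-recursive alternatives: E+x; non-recursive: b
Introduce E': E -> bE', E' -> +xE' | ε


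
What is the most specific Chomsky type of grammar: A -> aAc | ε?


Single nonterminal LHS, but a^n c^n is not regular
Classification: Type 2 (Context-Free)


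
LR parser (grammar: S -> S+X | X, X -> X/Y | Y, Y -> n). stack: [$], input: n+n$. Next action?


no handle on stack; shift 'n'
Action: shift


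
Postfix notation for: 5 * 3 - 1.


Left to right (same or higher precedence on left)
Postfix: 5 3 * 1 -


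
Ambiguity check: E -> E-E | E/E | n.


'n-n/n' has two parse trees (no precedence encoded between - and /)
Ambiguous


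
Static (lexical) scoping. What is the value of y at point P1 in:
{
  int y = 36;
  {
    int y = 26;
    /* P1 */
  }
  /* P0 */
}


y declared in the same block as P1
y = 26


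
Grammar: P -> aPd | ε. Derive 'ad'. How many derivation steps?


Derivation: P => aPd => ad
Steps: 2


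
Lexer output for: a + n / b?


Scan left to right, longest-match per lexeme
Tokens: ID(a), OP(+), ID(n), OP(/), ID(b)


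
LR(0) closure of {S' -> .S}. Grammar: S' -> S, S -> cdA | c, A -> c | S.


Start: S' -> .S
For each item with dot before a nonterminal B, add B -> .γ for every B-production
Closure: [S' -> .S, S -> .cdA, S -> .c]


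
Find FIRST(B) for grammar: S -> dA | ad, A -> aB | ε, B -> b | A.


Per alternative of B: FIRST(b) = {b}; FIRST(A) = {a, ε}
FIRST(B) = {a, b, ε}


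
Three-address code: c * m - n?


Break into single-operator statements:
t1 = c * m
t2 = t1 - n


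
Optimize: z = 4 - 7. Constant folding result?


4 - 7 = -3 at compile time
Optimized: z = -3


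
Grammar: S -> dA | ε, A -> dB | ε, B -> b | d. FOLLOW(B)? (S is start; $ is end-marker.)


$ ∈ FOLLOW(S). For each A -> αBβ: add FIRST(β)\{ε} to FOLLOW(B); if β nullable, add FOLLOW(A).
FOLLOW(B) = {$}


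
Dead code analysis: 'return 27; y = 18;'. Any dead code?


statement follows a return and is unreachable
Dead: 'y = 18'


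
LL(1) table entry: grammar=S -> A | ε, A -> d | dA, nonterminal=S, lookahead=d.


For [S, d]: 'd' ∈ FIRST(A)
Entry: S -> A


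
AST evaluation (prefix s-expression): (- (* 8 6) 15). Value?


Evaluate inner: (* 8 6) = 48
Evaluate root: (- 48 15) = 33
Result: 33


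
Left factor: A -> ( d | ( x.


Common prefix: '('
Factored: A -> ( A', A' -> d | x


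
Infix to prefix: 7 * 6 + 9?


left-to-right (same/higher precedence on left): tree is (+ (* 7 6) 9)
Prefix: + * 7 6 9


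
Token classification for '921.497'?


Pattern: digits with a decimal point
Type: FLOAT_LITERAL


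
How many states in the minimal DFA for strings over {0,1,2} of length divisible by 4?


Track length mod 4: states 0..3, accept at 0
Minimal DFA: 4 states


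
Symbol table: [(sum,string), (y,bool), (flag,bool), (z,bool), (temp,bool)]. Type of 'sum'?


Lookup 'sum' → type string


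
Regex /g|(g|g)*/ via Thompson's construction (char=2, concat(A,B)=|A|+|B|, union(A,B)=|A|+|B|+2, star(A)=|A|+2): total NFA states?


Syntax tree has 3 char leaf(s), 2 union(s), 1 star(s)
chars contribute 3×2 = 6; each union adds +2; each star adds +2
Total: 6 + 4 + 2 = 12 states


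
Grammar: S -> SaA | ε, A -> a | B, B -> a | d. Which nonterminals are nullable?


A nonterminal is nullable iff some alternative derives ε (directly, or every symbol in it is nullable)
Nullable: {S}


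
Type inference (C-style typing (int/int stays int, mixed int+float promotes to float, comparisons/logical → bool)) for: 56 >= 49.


Operand types: int >= int
Rule: comparison yields bool
Result type: bool


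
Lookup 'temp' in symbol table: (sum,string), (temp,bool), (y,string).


Lookup 'temp' → type bool


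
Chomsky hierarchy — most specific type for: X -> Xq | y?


Left-linear: every RHS is a terminal or one nonterminal followed by a terminal
Classification: Type 3 (Regular)


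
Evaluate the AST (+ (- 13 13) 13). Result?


Evaluate inner: (- 13 13) = 0
Evaluate root: (+ 0 13) = 13
Result: 13


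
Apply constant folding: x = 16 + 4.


16 + 4 = 20 at compile time
Optimized: x = 20


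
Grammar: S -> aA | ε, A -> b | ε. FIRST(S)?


Per alternative of S: FIRST(aA) = {a}; FIRST(ε) = {ε}
FIRST(S) = {a, ε}


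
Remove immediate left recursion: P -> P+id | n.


Left-recursive alternatives: P+id; non-recursive: n
Introduce P': P -> nP', P' -> +idP' | ε


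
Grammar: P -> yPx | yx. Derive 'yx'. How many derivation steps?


Derivation: P => yx
Steps: 1


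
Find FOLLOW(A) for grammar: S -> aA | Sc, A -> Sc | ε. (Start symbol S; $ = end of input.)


$ ∈ FOLLOW(S). For each A -> αBβ: add FIRST(β)\{ε} to FOLLOW(B); if β nullable, add FOLLOW(A).
FOLLOW(A) = {$, c}


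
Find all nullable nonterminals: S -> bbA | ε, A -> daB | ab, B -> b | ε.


A nonterminal is nullable iff some alternative derives ε (directly, or every symbol in it is nullable)
Nullable: {B, S}


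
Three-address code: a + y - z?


Break into single-operator statements:
t1 = a + y
t2 = t1 - z


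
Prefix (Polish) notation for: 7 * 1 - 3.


left-to-right (same/higher precedence on left): tree is (- (* 7 1) 3)
Prefix: - * 7 1 3


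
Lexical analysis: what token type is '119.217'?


Pattern: digits with a decimal point
Type: FLOAT_LITERAL


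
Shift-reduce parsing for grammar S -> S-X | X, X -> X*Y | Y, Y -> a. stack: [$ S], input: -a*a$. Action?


shift '-' to continue S -> S-X
Action: shift


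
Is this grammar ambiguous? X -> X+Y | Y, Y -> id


precedence layered via separate nonterminal Y: deterministic
Unambiguous


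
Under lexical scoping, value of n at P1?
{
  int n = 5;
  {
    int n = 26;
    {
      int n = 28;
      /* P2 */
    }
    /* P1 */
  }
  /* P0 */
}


n declared in the same block as P1
n = 26


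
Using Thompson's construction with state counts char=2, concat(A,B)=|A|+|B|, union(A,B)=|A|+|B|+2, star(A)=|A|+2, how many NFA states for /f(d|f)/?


Syntax tree has 3 char leaf(s), 1 union(s), 0 star(s)
chars contribute 3×2 = 6; each union adds +2; each star adds +2
Total: 6 + 2 + 0 = 8 states


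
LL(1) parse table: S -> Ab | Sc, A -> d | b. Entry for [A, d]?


For [A, d]: 'd' ∈ FIRST(d)
Entry: A -> d


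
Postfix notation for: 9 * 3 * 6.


Left to right (same or higher precedence on left)
Postfix: 9 3 * 6 *


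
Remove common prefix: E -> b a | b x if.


Common prefix: 'b'
Factored: E -> b E', E' -> a | x if


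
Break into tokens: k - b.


Scan left to right, longest-match per lexeme
Tokens: ID(k), OP(-), ID(b)


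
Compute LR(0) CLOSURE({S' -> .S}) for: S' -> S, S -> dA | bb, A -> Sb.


Start: S' -> .S
For each item with dot before a nonterminal B, add B -> .γ for every B-production
Closure: [S' -> .S, S -> .dA, S -> .bb]


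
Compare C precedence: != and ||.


'!=' is equality (level 6); '||' is logical OR (level 1)
Higher level binds tighter
'!=' has higher precedence than '||'


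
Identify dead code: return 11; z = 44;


statement follows a return and is unreachable
Dead: 'z = 44'


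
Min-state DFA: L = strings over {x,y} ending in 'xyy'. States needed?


Track the longest suffix of input matching a prefix of 'xyy': 4 classes (prefixes of length 0..3)
Minimal DFA: 4 states


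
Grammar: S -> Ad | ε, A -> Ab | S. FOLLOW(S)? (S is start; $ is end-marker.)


$ ∈ FOLLOW(S). For each A -> αBβ: add FIRST(β)\{ε} to FOLLOW(B); if β nullable, add FOLLOW(A).
FOLLOW(S) = {$, b, d}


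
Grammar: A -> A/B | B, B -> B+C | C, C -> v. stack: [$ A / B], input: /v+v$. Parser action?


handle 'A/B' on top; lookahead ∈ FOLLOW(A) = {/, $}
Action: reduce (A -> A/B)


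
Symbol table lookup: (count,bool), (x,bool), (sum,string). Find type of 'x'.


Lookup 'x' → type bool


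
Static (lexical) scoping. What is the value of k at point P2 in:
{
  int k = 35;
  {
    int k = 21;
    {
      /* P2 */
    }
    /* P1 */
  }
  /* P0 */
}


P2's block does not declare k; resolves to the enclosing declaration at depth 1
k = 21


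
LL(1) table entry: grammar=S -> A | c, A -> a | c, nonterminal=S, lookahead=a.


For [S, a]: 'a' ∈ FIRST(A)
Entry: S -> A


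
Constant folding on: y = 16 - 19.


16 - 19 = -3 at compile time
Optimized: y = -3


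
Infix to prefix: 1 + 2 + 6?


left-to-right (same/higher precedence on left): tree is (+ (+ 1 2) 6)
Prefix: + + 1 2 6


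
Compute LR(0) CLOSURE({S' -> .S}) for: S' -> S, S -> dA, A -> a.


Start: S' -> .S
For each item with dot before a nonterminal B, add B -> .γ for every B-production
Closure: [S' -> .S, S -> .dA]


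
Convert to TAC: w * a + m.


Break into single-operator statements:
t1 = w * a
t2 = t1 + m


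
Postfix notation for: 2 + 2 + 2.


Left to right (same or higher precedence on left)
Postfix: 2 2 + 2 +


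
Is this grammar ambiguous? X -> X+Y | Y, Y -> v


precedence layered via separate nonterminal Y: deterministic
Unambiguous


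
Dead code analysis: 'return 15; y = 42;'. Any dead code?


statement follows a return and is unreachable
Dead: 'y = 42'


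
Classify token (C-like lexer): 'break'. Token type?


Pattern: reserved word
Type: KEYWORD


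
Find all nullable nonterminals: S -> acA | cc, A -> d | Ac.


A nonterminal is nullable iff some alternative derives ε (directly, or every symbol in it is nullable)
Nullable: {}


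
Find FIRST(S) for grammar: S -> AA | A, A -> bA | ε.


Per alternative of S: FIRST(AA) = {b, ε}; FIRST(A) = {b, ε}
FIRST(S) = {b, ε}


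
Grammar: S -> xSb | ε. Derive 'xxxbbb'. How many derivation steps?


Derivation: S => xSb => xxSbb => xxxSbbb => xxxbbb
Steps: 4


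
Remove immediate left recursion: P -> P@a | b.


Left-recursive alternatives: P@a; non-recursive: b
Introduce P': P -> bP', P' -> @aP' | ε


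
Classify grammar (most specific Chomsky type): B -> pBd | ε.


Single nonterminal LHS, but p^n d^n is not regular
Classification: Type 2 (Context-Free)


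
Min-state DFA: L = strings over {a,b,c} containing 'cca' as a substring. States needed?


KMP-style automaton: 3 progress states + 1 absorbing accept = 4
Minimal DFA: 4 states


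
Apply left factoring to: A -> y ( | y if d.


Common prefix: 'y'
Factored: A -> y A', A' -> ( | if d


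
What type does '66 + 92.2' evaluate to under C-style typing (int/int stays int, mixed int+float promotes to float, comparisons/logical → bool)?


Operand types: int + float
Rule: mixed int/float promotes to float; int/int stays int
Result type: float


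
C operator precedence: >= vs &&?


'>=' is relational (level 7); '&&' is logical AND (level 2)
Higher level binds tighter
'>=' has higher precedence than '&&'


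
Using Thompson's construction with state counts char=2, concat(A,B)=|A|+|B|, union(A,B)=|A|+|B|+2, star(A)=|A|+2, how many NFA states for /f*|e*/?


Syntax tree has 2 char leaf(s), 1 union(s), 2 star(s)
chars contribute 2×2 = 4; each union adds +2; each star adds +2
Total: 4 + 2 + 4 = 10 states


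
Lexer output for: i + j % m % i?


Scan left to right, longest-match per lexeme
Tokens: ID(i), OP(+), ID(j), OP(%), ID(m), OP(%), ID(i)


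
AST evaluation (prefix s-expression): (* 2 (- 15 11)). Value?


Evaluate inner: (- 15 11) = 4
Evaluate root: (* 2 4) = 8
Result: 8


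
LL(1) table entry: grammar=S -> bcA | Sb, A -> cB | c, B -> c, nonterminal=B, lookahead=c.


For [B, c]: 'c' ∈ FIRST(c)
Entry: B -> c


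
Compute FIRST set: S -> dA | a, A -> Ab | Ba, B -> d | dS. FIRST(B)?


Per alternative of B: FIRST(d) = {d}; FIRST(dS) = {d}
FIRST(B) = {d}


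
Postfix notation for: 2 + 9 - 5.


Left to right (same or higher precedence on left)
Postfix: 2 9 + 5 -


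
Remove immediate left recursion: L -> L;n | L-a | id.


Left-recursive alternatives: L;n, L-a; non-recursive: id
Introduce L': L -> idL', L' -> ;nL' | -aL' | ε


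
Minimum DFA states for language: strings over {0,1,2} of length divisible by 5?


Track length mod 5: states 0..4, accept at 0
Minimal DFA: 5 states


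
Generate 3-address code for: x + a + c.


Break into single-operator statements:
t1 = x + a
t2 = t1 + c


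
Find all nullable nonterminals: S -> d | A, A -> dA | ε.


A nonterminal is nullable iff some alternative derives ε (directly, or every symbol in it is nullable)
Nullable: {A, S}


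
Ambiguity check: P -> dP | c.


right-linear, alternatives start with distinct terminals 'd' vs 'c': unique leftmost derivation
Unambiguous


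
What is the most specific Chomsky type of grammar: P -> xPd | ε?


Single nonterminal LHS, but x^n d^n is not regular
Classification: Type 2 (Context-Free)


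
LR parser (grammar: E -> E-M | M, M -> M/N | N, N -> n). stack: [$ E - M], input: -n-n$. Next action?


handle 'E-M' on top; lookahead ∈ FOLLOW(E) = {-, $}
Action: reduce (E -> E-M)


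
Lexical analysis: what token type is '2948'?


Pattern: digits only
Type: INTEGER_LITERAL


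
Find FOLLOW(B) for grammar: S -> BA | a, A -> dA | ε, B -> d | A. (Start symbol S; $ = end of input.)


$ ∈ FOLLOW(S). For each A -> αBβ: add FIRST(β)\{ε} to FOLLOW(B); if β nullable, add FOLLOW(A).
FOLLOW(B) = {$, d}


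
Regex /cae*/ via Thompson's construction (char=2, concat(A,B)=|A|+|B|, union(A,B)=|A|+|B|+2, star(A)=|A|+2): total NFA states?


Syntax tree has 3 char leaf(s), 0 union(s), 1 star(s)
chars contribute 3×2 = 6; each union adds +2; each star adds +2
Total: 6 + 0 + 2 = 8 states


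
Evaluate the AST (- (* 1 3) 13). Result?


Evaluate inner: (* 1 3) = 3
Evaluate root: (- 3 13) = -10
Result: -10


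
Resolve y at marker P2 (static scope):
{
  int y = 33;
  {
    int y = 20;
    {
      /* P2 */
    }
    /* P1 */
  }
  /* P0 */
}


P2's block does not declare y; resolves to the enclosing declaration at depth 1
y = 20


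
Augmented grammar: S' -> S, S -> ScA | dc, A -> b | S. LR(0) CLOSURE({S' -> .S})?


Start: S' -> .S
For each item with dot before a nonterminal B, add B -> .γ for every B-production
Closure: [S' -> .S, S -> .ScA, S -> .dc]


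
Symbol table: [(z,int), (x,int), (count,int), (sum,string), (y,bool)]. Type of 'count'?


Lookup 'count' → type int


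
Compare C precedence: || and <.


'<' is relational (level 7); '||' is logical OR (level 1)
Higher level binds tighter
'<' has higher precedence than '||'


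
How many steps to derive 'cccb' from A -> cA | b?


Derivation: A => cA => ccA => cccA => cccb
Steps: 4


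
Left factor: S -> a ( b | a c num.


Common prefix: 'a'
Factored: S -> a S', S' -> ( b | c num


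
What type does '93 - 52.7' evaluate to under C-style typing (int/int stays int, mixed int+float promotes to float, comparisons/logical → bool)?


Operand types: int - float
Rule: mixed int/float promotes to float; int/int stays int
Result type: float


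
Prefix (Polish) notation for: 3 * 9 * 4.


left-to-right (same/higher precedence on left): tree is (* (* 3 9) 4)
Prefix: * * 3 9 4


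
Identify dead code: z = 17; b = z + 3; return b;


z is read by b's definition; b is returned
No dead code


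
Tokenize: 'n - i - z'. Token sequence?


Scan left to right, longest-match per lexeme
Tokens: ID(n), OP(-), ID(i), OP(-), ID(z)


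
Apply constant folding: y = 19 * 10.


19 * 10 = 190 at compile time
Optimized: y = 190


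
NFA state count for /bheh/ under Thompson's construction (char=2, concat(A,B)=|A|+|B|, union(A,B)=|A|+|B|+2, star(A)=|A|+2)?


Syntax tree has 4 char leaf(s), 0 union(s), 0 star(s)
chars contribute 4×2 = 8; each union adds +2; each star adds +2
Total: 8 + 0 + 0 = 8 states


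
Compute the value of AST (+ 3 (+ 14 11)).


Evaluate inner: (+ 14 11) = 25
Evaluate root: (+ 3 25) = 28
Result: 28


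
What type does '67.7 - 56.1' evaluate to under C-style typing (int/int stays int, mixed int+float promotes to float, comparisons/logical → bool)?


Operand types: float - float
Rule: mixed int/float promotes to float; int/int stays int
Result type: float


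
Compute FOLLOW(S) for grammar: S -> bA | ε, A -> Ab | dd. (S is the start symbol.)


$ ∈ FOLLOW(S). For each A -> αBβ: add FIRST(β)\{ε} to FOLLOW(B); if β nullable, add FOLLOW(A).
FOLLOW(S) = {$}


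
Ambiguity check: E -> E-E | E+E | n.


'n-n+n' has two parse trees (no precedence encoded between - and +)
Ambiguous


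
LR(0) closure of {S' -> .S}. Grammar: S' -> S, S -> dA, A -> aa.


Start: S' -> .S
For each item with dot before a nonterminal B, add B -> .γ for every B-production
Closure: [S' -> .S, S -> .dA]


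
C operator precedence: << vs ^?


'<<' is shift (level 8); '^' is bitwise XOR (level 4)
Higher level binds tighter
'<<' has higher precedence than '^'


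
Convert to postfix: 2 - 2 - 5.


Left to right (same or higher precedence on left)
Postfix: 2 2 - 5 -


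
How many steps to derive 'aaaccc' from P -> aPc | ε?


Derivation: P => aPc => aaPcc => aaaPccc => aaaccc
Steps: 4


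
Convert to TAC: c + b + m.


Break into single-operator statements:
t1 = c + b
t2 = t1 + m


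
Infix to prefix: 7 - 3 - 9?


left-to-right (same/higher precedence on left): tree is (- (- 7 3) 9)
Prefix: - - 7 3 9


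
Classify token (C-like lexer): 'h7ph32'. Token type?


Pattern: letter/underscore followed by alphanumerics, not a keyword
Type: IDENTIFIER


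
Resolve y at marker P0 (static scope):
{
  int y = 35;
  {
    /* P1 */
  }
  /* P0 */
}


y declared in the same block as P0
y = 35


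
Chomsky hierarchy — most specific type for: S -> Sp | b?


Left-linear: every RHS is a terminal or one nonterminal followed by a terminal
Classification: Type 3 (Regular)


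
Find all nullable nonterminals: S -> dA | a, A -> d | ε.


A nonterminal is nullable iff some alternative derives ε (directly, or every symbol in it is nullable)
Nullable: {A}


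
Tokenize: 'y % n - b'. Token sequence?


Scan left to right, longest-match per lexeme
Tokens: ID(y), OP(%), ID(n), OP(-), ID(b)


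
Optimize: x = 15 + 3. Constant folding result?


15 + 3 = 18 at compile time
Optimized: x = 18


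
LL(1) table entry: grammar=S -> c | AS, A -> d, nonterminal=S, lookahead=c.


For [S, c]: 'c' ∈ FIRST(c)
Entry: S -> c


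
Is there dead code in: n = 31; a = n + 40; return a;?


n is read by a's definition; a is returned
No dead code


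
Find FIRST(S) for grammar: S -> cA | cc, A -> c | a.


Per alternative of S: FIRST(cA) = {c}; FIRST(cc) = {c}
FIRST(S) = {c}


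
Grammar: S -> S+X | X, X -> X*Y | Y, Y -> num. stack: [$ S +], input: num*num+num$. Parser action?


no handle ('S+' is not any RHS); shift 'num'
Action: shift


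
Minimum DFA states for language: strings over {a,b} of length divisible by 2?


Track length mod 2: states 0..1, accept at 0
Minimal DFA: 2 states


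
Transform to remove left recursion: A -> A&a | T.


Left-recursive alternatives: A&a; non-recursive: T
Introduce A': A -> TA', A' -> &aA' | ε


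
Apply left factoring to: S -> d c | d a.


Common prefix: 'd'
Factored: S -> d S', S' -> c | a


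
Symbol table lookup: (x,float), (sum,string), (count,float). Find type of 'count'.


Lookup 'count' → type float


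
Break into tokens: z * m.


Scan left to right, longest-match per lexeme
Tokens: ID(z), OP(*), ID(m)


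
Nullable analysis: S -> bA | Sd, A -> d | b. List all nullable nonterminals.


A nonterminal is nullable iff some alternative derives ε (directly, or every symbol in it is nullable)
Nullable: {}


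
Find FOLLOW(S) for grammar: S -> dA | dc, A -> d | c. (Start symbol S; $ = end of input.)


$ ∈ FOLLOW(S). For each A -> αBβ: add FIRST(β)\{ε} to FOLLOW(B); if β nullable, add FOLLOW(A).
FOLLOW(S) = {$}


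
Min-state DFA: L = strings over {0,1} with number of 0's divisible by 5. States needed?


Track (count of 0) mod 5: states 0..4, accept at 0
Minimal DFA: 5 states


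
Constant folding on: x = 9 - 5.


9 - 5 = 4 at compile time
Optimized: x = 4


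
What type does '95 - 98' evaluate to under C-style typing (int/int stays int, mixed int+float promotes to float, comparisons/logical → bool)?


Operand types: int - int
Rule: mixed int/float promotes to float; int/int stays int
Result type: int


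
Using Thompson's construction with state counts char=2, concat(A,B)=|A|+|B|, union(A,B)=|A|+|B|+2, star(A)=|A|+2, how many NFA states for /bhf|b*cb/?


Syntax tree has 6 char leaf(s), 1 union(s), 1 star(s)
chars contribute 6×2 = 12; each union adds +2; each star adds +2
Total: 12 + 2 + 2 = 16 states


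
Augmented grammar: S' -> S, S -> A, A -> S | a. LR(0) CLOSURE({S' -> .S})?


Start: S' -> .S
For each item with dot before a nonterminal B, add B -> .γ for every B-production
Closure: [S' -> .S, S -> .A, A -> .S, A -> .a]


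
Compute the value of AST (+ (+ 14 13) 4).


Evaluate inner: (+ 14 13) = 27
Evaluate root: (+ 27 4) = 31
Result: 31


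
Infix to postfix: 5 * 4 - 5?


Left to right (same or higher precedence on left)
Postfix: 5 4 * 5 -


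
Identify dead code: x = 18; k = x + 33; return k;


x is read by k's definition; k is returned
No dead code


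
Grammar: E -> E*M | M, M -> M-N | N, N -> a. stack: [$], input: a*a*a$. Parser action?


no handle on stack; shift 'a'
Action: shift


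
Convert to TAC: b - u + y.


Break into single-operator statements:
t1 = b - u
t2 = t1 + y


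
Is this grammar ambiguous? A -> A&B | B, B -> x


precedence layered via separate nonterminal B: deterministic
Unambiguous


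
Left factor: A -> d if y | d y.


Common prefix: 'd'
Factored: A -> d A', A' -> if y | y


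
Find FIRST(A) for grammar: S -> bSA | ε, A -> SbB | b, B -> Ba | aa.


Per alternative of A: FIRST(SbB) = {b}; FIRST(b) = {b}
FIRST(A) = {b}


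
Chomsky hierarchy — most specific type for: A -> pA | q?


Right-linear: every RHS is a terminal or a terminal followed by one nonterminal
Classification: Type 3 (Regular)


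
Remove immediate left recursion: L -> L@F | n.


Left-recursive alternatives: L@F; non-recursive: n
Introduce L': L -> nL', L' -> @FL' | ε


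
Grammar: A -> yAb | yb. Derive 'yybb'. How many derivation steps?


Derivation: A => yAb => yybb
Steps: 2


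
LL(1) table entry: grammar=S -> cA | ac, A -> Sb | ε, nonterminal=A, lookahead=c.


For [A, c]: 'c' ∈ FIRST(Sb)
Entry: A -> Sb


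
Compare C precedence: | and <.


'<' is relational (level 7); '|' is bitwise OR (level 3)
Higher level binds tighter
'<' has higher precedence than '|'


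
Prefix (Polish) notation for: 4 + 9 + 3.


left-to-right (same/higher precedence on left): tree is (+ (+ 4 9) 3)
Prefix: + + 4 9 3


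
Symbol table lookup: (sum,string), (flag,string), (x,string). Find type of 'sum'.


Lookup 'sum' → type string


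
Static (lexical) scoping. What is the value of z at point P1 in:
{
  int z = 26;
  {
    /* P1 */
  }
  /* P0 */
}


P1's block does not declare z; resolves to the enclosing declaration at depth 0
z = 26


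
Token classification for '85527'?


Pattern: digits only
Type: INTEGER_LITERAL


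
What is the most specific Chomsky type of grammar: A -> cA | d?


Right-linear: every RHS is a terminal or a terminal followed by one nonterminal
Classification: Type 3 (Regular)


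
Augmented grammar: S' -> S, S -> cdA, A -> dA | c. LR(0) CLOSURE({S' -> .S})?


Start: S' -> .S
For each item with dot before a nonterminal B, add B -> .γ for every B-production
Closure: [S' -> .S, S -> .cdA]


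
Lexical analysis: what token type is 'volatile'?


Pattern: reserved word
Type: KEYWORD


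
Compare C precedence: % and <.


'%' is multiplicative (level 10); '<' is relational (level 7)
Higher level binds tighter
'%' has higher precedence than '<'


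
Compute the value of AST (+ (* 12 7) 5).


Evaluate inner: (* 12 7) = 84
Evaluate root: (+ 84 5) = 89
Result: 89


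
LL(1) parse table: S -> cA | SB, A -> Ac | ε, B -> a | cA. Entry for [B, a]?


For [B, a]: 'a' ∈ FIRST(a)
Entry: B -> a


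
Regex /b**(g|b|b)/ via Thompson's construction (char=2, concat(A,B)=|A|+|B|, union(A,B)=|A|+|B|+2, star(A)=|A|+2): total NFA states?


Syntax tree has 4 char leaf(s), 2 union(s), 2 star(s)
chars contribute 4×2 = 8; each union adds +2; each star adds +2
Total: 8 + 4 + 4 = 16 states


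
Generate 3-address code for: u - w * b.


Break into single-operator statements:
t1 = w * b
t2 = u - t1


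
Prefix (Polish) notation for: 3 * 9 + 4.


left-to-right (same/higher precedence on left): tree is (+ (* 3 9) 4)
Prefix: + * 3 9 4


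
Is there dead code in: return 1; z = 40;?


statement follows a return and is unreachable
Dead: 'z = 40'


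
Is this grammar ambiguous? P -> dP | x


right-linear, alternatives start with distinct terminals 'd' vs 'x': unique leftmost derivation
Unambiguous


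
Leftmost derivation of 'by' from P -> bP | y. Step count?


Derivation: P => bP => by
Steps: 2


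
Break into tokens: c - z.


Scan left to right, longest-match per lexeme
Tokens: ID(c), OP(-), ID(z)


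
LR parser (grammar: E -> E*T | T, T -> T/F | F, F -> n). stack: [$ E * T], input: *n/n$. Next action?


handle 'E*T' on top; lookahead ∈ FOLLOW(E) = {*, $}
Action: reduce (E -> E*T)


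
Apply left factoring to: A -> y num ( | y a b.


Common prefix: 'y'
Factored: A -> y A', A' -> num ( | a b


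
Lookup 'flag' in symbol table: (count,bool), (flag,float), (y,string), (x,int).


Lookup 'flag' → type float


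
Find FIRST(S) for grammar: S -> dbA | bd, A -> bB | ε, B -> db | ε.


Per alternative of S: FIRST(dbA) = {d}; FIRST(bd) = {b}
FIRST(S) = {b, d}


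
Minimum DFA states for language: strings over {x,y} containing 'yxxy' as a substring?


KMP-style automaton: 4 progress states + 1 absorbing accept = 5
Minimal DFA: 5 states


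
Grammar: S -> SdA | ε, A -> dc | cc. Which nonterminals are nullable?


A nonterminal is nullable iff some alternative derives ε (directly, or every symbol in it is nullable)
Nullable: {S}


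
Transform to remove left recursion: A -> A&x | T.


Left-recursive alternatives: A&x; non-recursive: T
Introduce A': A -> TA', A' -> &xA' | ε


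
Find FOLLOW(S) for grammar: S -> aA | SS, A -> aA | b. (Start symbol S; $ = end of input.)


$ ∈ FOLLOW(S). For each A -> αBβ: add FIRST(β)\{ε} to FOLLOW(B); if β nullable, add FOLLOW(A).
FOLLOW(S) = {$, a}


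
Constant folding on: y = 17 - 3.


17 - 3 = 14 at compile time
Optimized: y = 14


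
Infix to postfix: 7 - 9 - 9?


Left to right (same or higher precedence on left)
Postfix: 7 9 - 9 -


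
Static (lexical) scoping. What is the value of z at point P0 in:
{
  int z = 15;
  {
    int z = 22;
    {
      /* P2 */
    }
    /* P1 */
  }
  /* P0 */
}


z declared in the same block as P0
z = 15


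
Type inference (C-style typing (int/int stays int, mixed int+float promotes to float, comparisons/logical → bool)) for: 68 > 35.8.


Operand types: int > float
Rule: comparison yields bool
Result type: bool


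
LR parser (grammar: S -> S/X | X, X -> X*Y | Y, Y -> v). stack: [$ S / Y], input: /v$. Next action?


'Y' (not preceded by X*) is the handle for X -> Y
Action: reduce (X -> Y)


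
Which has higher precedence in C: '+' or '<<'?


'+' is additive (level 9); '<<' is shift (level 8)
Higher level binds tighter
'+' has higher precedence than '<<'


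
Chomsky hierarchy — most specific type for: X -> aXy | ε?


Single nonterminal LHS, but a^n y^n is not regular
Classification: Type 2 (Context-Free)


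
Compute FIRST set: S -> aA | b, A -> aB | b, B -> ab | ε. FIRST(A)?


Per alternative of A: FIRST(aB) = {a}; FIRST(b) = {b}
FIRST(A) = {a, b}


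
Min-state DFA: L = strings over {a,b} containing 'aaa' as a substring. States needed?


KMP-style automaton: 3 progress states + 1 absorbing accept = 4
Minimal DFA: 4 states


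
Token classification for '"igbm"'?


Pattern: double-quoted sequence
Type: STRING_LITERAL


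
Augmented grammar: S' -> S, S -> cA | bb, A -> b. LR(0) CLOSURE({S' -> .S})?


Start: S' -> .S
For each item with dot before a nonterminal B, add B -> .γ for every B-production
Closure: [S' -> .S, S -> .cA, S -> .bb]


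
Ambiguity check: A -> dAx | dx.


balanced d^n…x^n: each string has a unique parse
Unambiguous


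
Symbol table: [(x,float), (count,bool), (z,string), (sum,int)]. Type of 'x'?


Lookup 'x' → type float


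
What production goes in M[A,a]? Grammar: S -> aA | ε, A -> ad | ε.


For [A, a]: 'a' ∈ FIRST(ad)
Entry: A -> ad


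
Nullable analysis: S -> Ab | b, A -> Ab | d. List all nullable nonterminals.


A nonterminal is nullable iff some alternative derives ε (directly, or every symbol in it is nullable)
Nullable: {}


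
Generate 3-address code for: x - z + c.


Break into single-operator statements:
t1 = x - z
t2 = t1 + c


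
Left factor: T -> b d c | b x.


Common prefix: 'b'
Factored: T -> b T', T' -> d c | x


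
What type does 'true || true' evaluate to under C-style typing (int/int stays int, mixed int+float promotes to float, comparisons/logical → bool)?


Operand types: bool || bool
Rule: logical operators take bool operands and yield bool
Result type: bool


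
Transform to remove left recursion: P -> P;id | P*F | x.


Left-recursive alternatives: P;id, P*F; non-recursive: x
Introduce P': P -> xP', P' -> ;idP' | *FP' | ε


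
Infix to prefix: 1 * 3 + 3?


left-to-right (same/higher precedence on left): tree is (+ (* 1 3) 3)
Prefix: + * 1 3 3


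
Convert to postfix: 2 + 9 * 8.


* has higher precedence, evaluate 9*8 first
Postfix: 2 9 8 * +


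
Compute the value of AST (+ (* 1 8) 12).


Evaluate inner: (* 1 8) = 8
Evaluate root: (+ 8 12) = 20
Result: 20


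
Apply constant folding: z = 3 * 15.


3 * 15 = 45 at compile time
Optimized: z = 45


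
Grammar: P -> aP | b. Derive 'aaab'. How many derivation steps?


Derivation: P => aP => aaP => aaaP => aaab
Steps: 4


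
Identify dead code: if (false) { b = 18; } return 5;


condition is constant false, so the whole block is unreachable
Dead: 'if (false) { b = 18; }'


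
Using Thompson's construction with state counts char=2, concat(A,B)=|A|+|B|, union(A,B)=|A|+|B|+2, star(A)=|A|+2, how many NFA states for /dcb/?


Syntax tree has 3 char leaf(s), 0 union(s), 0 star(s)
chars contribute 3×2 = 6; each union adds +2; each star adds +2
Total: 6 + 0 + 0 = 6 states


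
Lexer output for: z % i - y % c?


Scan left to right, longest-match per lexeme
Tokens: ID(z), OP(%), ID(i), OP(-), ID(y), OP(%), ID(c)
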